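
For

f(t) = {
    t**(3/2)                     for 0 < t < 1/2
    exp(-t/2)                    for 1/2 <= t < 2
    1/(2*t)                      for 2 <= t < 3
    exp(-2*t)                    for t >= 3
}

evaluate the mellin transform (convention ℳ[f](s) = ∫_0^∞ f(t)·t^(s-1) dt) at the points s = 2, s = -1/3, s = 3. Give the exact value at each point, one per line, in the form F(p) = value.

breakpoints 1/2, 2, 3: one integral from each of the 4 segments
segment 0 to 1/2 holds t**(3/2); add its integral
on [1/2, 2) integrate f = exp(-t/2) against the kernel
piece [2, 3): integrate 1/(2*t) against the kernel
on [3, ∞): add ∫ exp(-2*t)·t^(s-1) dt

F(2) = -8*exp(-1) + 7*exp(-6)/4 + sqrt(2)/56 + 1/2 + 5*exp(-1/4)
F(-1/3) = -2**(2/3)*uppergamma(-1/3, 1)/2 - 3**(2/3)/24 + 2**(1/3)*uppergamma(-1/3, 6) + 3*2**(2/3)/32 + 3*2**(5/6)/14 + 2**(2/3)*uppergamma(-1/3, 1/4)/2
F(3) = -40*exp(-1) + sqrt(2)/144 + 25*exp(-6)/4 + 5/4 + 41*exp(-1/4)/2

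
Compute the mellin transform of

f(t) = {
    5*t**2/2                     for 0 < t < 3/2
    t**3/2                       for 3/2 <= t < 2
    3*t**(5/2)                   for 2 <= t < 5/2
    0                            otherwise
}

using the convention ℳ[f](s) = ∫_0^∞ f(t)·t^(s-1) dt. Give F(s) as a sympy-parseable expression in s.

slice at 3/2, 2, transform all 3 pieces, and sum them
piece [0, 3/2): integrate 5*t**2/2 against the kernel
segment [3/2, 2) carries t**3/2; integrate it
on [2, 5/2) integrate f = 3*t**(5/2) against the kernel

(3*2**(5/2 - s)*5**(s + 5/2)*(s + 2)*(s + 3) + 2**(s + 6)*(s + 2)*(2*s + 5) - 3*2**(s + 15/2)*(s + 2)*(s + 3) - 27*(3/2)**s*(s + 2)*(2*s + 5) + 90*(3/2)**s*(s + 3)*(2*s + 5))/(16*(s + 2)*(s + 3)*(2*s + 5))
  Re(s) > -2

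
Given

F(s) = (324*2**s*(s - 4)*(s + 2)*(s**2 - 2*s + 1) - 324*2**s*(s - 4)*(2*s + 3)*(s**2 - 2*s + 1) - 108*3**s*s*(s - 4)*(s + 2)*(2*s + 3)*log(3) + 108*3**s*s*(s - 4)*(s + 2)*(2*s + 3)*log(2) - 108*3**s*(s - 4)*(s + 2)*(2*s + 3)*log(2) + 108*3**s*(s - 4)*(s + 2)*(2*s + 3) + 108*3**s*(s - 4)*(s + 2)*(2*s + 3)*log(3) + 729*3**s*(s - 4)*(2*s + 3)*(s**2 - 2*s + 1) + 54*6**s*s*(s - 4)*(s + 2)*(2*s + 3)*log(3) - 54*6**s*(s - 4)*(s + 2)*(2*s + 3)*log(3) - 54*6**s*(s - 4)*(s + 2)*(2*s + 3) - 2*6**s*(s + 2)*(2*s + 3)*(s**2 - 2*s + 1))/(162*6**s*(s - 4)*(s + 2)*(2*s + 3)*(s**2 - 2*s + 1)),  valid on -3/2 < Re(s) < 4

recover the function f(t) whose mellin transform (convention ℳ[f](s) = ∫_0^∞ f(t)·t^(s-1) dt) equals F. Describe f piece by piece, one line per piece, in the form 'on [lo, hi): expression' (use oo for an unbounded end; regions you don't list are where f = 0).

on [0, 1/3): 3*sqrt(3)*t**(3/2)
on [1/3, 1/2): 18*t**2
on [1/2, 1): log(3*t)/(3*t)
on [1, oo): 1/(81*t**4)

invert the common scale on t to get t**(3/2) on [0, 1); 2*t**2 on [1, 3/2); log(t)/t on [3/2, 3); …
the 4 pieces separated at 1/3, 1/2, 1 each add one integral
over [0, 1/3), the kernel integral of 3*sqrt(3)*t**(3/2) enters the sum
for t in [1/3, 1/2): the term is ∫ 18*t**2·t^(s-1)
for t in [1/2, 1): the term is ∫ log(3*t)/(3*t)·t^(s-1)
the [1, ∞) slice contributes ∫ 1/(81*t**4)·t^(s-1) dt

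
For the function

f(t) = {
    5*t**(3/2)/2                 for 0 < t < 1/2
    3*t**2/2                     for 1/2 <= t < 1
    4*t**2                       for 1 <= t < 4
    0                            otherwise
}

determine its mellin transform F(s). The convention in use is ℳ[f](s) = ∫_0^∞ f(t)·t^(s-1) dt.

(512*2**(2*s)*(2*s + 3) + 10*2**(1/2 - s)*(s + 2) - 40*s - 60 - 3*(2*s + 3)/2**s)/(8*(s + 2)*(2*s + 3))
  Re(s) > -3/2

slice at 1/2, 1, transform all 3 pieces, and sum them
∫ over [0, 1/2) of 5*t**(3/2)/2·t^(s-1) joins the sum
between 1/2 and 1 the integrand is 3*t**2/2·t^(s-1)
[1, 4) adds the kernel integral of 4*t**2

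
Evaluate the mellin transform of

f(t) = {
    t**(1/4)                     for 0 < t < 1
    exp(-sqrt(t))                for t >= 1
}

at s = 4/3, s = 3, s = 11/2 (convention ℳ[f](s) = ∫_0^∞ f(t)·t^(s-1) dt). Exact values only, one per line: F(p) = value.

F(4/3) = 12/19 + 2*uppergamma(8/3, 1)
F(3) = 4/13 + 652*exp(-1)
F(11/2) = 4/23 + 19728202*exp(-1)

undo the power substitution: sqrt(t) on [0, 1); exp(-t) on [1, ∞)
linearity at 1 turns ℳ[f](s) into 2 summed integrals
the [0, 1) slice contributes ∫ t**(1/4)·t^(s-1) dt
on [1, ∞): add ∫ exp(-sqrt(t))·t^(s-1) dt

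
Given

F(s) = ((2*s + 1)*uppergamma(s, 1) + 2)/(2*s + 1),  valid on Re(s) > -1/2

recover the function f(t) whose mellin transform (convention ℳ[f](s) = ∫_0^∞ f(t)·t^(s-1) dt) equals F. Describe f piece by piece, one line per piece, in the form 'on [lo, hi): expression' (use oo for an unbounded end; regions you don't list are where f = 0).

treat the 2 regions marked off by 1 separately and sum
over [0, 1), the kernel integral of sqrt(t) enters the sum
∫ exp(-t)·t^(s-1) over [1, ∞)

on [0, 1): sqrt(t)
on [1, oo): exp(-t)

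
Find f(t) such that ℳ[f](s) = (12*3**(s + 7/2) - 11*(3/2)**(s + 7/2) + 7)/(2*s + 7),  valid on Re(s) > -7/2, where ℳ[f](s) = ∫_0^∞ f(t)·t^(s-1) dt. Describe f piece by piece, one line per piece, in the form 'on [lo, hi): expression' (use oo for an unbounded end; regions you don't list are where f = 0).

slice at 1, 3/2, transform all 3 pieces, and sum them
∫ over [0, 1) of 4*t**(7/2)·t^(s-1) joins the sum
segment [1, 3/2) carries t**(7/2)/2; integrate it
segment [3/2, 3) carries 6*t**(7/2); integrate it

on [0, 1): 4*t**(7/2)
on [1, 3/2): t**(7/2)/2
on [3/2, 3): 6*t**(7/2)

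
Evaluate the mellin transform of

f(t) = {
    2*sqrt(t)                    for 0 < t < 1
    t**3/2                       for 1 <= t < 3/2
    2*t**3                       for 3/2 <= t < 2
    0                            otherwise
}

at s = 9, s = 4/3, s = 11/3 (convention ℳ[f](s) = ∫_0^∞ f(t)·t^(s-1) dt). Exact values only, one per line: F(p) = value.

cuts at 1, 3/2: linearity sums the 3 kernel integrals
on [0, 1): add ∫ 2*sqrt(t)·t^(s-1) dt
segment 1 to 3/2 holds t**3/2; add its integral
on [3/2, 2) integrate f = 2*t**3 against the kernel

F(9) = 415030557/622592
F(4/3) = -729*2**(2/3)*3**(1/3)/832 + 279/286 + 96*2**(1/3)/13
F(11/3) = -6561*2**(1/3)*3**(2/3)/5120 + 81/200 + 96*2**(2/3)/5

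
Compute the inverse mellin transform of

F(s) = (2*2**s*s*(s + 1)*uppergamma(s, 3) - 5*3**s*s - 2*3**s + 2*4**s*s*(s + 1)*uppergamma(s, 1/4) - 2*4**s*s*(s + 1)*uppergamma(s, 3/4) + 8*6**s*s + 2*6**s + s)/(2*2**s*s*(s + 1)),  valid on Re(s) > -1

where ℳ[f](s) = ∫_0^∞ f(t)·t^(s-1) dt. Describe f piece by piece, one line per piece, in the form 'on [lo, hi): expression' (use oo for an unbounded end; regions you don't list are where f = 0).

summing 4 kernel integrals split by 1/2, 3/2, 3 yields ℳ[f](s)
piece [0, 1/2): integrate t against the kernel
over [1/2, 3/2), the kernel integral of exp(-t/2) enters the sum
∫ (t + 1)·t^(s-1) over [3/2, 3)
∫ over [3, ∞) of exp(-t)·t^(s-1) joins the sum

on [0, 1/2): t
on [1/2, 3/2): exp(-t/2)
on [3/2, 3): t + 1
on [3, oo): exp(-t)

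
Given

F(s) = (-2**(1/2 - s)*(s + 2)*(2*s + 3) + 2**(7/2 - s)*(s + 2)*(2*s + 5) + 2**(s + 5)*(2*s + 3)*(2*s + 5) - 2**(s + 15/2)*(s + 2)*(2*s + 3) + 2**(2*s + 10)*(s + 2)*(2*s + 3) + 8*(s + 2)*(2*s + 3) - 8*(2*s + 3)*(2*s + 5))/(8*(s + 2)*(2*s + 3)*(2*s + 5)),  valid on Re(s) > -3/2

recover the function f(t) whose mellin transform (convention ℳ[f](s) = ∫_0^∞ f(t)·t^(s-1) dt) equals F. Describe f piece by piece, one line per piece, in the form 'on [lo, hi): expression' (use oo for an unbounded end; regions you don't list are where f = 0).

on [0, 1/2): 2*t**(3/2)
on [1/2, 1): t**(5/2)/2
on [1, 2): t**2
on [2, 4): 2*t**(5/2)

cuts at 1/2, 1, 2: linearity sums the 4 kernel integrals
segment [0, 1/2) carries 2*t**(3/2); integrate it
between 1/2 and 1 the integrand is t**(5/2)/2·t^(s-1)
piece [1, 2): integrate t**2 against the kernel
segment 2 to 4 holds 2*t**(5/2); add its integral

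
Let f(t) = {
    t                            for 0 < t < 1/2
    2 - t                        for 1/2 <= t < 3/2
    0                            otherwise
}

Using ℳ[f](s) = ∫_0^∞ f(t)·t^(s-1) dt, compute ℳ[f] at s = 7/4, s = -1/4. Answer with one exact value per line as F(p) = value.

F(7/4) = 3*2**(1/4)*(-10 + 23*3**(3/4))/154
F(-1/4) = 2*2**(1/4)*(14 - 5*3**(3/4))/3

split f at 1/2: ℳ[f](s) collects 2 kernel integrals
the [0, 1/2) slice contributes ∫ t·t^(s-1) dt
[1/2, 3/2) adds the kernel integral of (2 - t)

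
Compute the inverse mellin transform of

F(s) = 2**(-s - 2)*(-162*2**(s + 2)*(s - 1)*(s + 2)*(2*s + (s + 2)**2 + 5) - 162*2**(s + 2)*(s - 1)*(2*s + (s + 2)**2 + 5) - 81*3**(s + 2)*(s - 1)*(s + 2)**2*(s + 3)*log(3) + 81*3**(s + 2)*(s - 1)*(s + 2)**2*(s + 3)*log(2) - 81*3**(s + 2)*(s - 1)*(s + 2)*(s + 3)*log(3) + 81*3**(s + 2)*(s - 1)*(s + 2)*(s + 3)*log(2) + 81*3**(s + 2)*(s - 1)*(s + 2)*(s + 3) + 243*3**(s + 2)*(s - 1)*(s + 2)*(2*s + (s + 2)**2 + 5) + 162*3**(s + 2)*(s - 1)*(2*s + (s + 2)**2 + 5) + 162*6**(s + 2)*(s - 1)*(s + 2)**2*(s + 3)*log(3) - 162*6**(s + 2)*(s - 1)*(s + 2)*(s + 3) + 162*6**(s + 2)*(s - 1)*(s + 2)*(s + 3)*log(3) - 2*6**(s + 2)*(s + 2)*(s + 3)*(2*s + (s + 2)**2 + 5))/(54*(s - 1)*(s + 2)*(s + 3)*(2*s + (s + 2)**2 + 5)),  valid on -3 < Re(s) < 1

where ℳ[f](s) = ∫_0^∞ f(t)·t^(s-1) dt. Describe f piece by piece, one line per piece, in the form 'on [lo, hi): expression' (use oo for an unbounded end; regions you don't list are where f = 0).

strip the shared t-power: t on [0, 1); t + 3 on [1, 3/2); t*log(t) on [3/2, 3); …
summing 4 kernel integrals split by 1, 3/2, 3 yields ℳ[f](s)
between 0 and 1 the integrand is t**3·t^(s-1)
for t in [1, 3/2): the term is ∫ t**2*(t + 3)·t^(s-1)
∫ t**3*log(t)·t^(s-1) over [3/2, 3)
segment 3 to ∞ holds 1/t; add its integral

on [0, 1): t**3
on [1, 3/2): t**2*(t + 3)
on [3/2, 3): t**3*log(t)
on [3, oo): 1/t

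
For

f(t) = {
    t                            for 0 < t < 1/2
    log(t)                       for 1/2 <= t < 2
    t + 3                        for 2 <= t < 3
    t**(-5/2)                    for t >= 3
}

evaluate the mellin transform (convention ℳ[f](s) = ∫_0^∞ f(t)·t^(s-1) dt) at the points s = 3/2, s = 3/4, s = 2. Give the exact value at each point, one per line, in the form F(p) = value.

F(3/2) = sqrt(2)*(-1139 + 30*sqrt(2) + 270*log(2) + 864*sqrt(6))/180
F(3/4) = 2**(1/4)*(-436*sqrt(2) + 2*2**(3/4)*3**(1/4) + 65 + log(2**(42 + 84*sqrt(2))) + 180*6**(3/4))/63
F(2) = 2*sqrt(3)/3 + 17*log(2)/8 + 207/16

treat the 4 regions marked off by 1/2, 2, 3 separately and sum
segment [0, 1/2) carries t; integrate it
segment [1/2, 2) carries log(t); integrate it
piece [2, 3): integrate (t + 3) against the kernel
segment 3 to ∞ holds t**(-5/2); add its integral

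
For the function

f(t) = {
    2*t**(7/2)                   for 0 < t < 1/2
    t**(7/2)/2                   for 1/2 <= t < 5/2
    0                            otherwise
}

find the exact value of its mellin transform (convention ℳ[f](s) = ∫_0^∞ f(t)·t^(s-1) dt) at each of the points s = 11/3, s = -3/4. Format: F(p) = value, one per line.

F(11/3) = 3*2**(5/6)*(3 + 78125*5**(1/6))/11008
F(-3/4) = 2**(1/4)*(3 + 25*5**(3/4))/44

treat the 2 regions marked off by 1/2 separately and sum
on [0, 1/2) integrate f = 2*t**(7/2) against the kernel
on [1/2, 5/2) integrate f = t**(7/2)/2 against the kernel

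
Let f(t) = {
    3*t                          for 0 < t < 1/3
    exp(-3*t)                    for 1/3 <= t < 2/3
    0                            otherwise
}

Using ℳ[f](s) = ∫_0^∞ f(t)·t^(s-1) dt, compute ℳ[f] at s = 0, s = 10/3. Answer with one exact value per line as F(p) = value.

F(0) = Ei(-2) - Ei(-1) + 1
F(10/3) = 3**(2/3)*(-13*uppergamma(10/3, 2) + 3 + 13*uppergamma(10/3, 1))/1053

back out the common scale on t: t on [0, 1); exp(-t) on [1, 2)
along the cuts 1/3, ℳ[f](s) splits into 2 integrals
∫ 3*t·t^(s-1) over [0, 1/3)
∫ exp(-3*t)·t^(s-1) over [1/3, 2/3)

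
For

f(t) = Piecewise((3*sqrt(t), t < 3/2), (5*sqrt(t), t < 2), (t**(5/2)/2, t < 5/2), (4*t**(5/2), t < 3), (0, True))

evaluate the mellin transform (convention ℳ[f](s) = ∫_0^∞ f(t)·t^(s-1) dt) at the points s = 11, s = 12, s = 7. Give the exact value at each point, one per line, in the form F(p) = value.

F(11) = -8544921875*sqrt(10)/442368 - 177147*sqrt(6)/23552 + 364544*sqrt(2)/621 + 472392*sqrt(3)
F(12) = -42724609375*sqrt(10)/950272 - 531441*sqrt(6)/51200 + 155648*sqrt(2)/145 + 38263752*sqrt(3)/29
F(7) = -13671875*sqrt(10)/19456 - 729*sqrt(6)/320 + 3328*sqrt(2)/57 + 157464*sqrt(3)/19

integrate the 4 segments split at 3/2, 2, 5/2, then add the results
∫ over [0, 3/2) of 3*sqrt(t)·t^(s-1) joins the sum
piece [3/2, 2): integrate 5*sqrt(t) against the kernel
for t in [2, 5/2): the term is ∫ t**(5/2)/2·t^(s-1)
[5/2, 3) adds the kernel integral of 4*t**(5/2)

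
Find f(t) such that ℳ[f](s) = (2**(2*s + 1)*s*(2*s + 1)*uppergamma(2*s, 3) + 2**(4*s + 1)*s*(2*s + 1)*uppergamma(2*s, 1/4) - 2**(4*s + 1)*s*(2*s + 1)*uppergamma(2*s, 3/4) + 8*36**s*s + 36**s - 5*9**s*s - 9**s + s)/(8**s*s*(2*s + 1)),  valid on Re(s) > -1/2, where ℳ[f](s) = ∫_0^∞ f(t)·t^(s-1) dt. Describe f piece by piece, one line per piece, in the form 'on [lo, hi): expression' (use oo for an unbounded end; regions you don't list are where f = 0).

the common scale on t comes off first: sqrt(t) on [0, 1/4); exp(-sqrt(t)/2) on [1/4, 9/4); sqrt(t) + 1 on [9/4, 9); …
back out the power substitution: t on [0, 1/2); exp(-t/2) on [1/2, 3/2); t + 1 on [3/2, 3); …
f breaks at 1/8, 9/8, 9/2 into 4 integrals to sum
∫ over [0, 1/8) of sqrt(2)*sqrt(t)·t^(s-1) joins the sum
[1/8, 9/8) adds the kernel integral of exp(-sqrt(2)*sqrt(t)/2)
segment 9/8 to 9/2 holds (sqrt(2)*sqrt(t) + 1); add its integral
segment 9/2 to ∞ holds exp(-sqrt(2)*sqrt(t)); add its integral

on [0, 1/8): sqrt(2)*sqrt(t)
on [1/8, 9/8): exp(-sqrt(2)*sqrt(t)/2)
on [9/8, 9/2): sqrt(2)*sqrt(t) + 1
on [9/2, oo): exp(-sqrt(2)*sqrt(t))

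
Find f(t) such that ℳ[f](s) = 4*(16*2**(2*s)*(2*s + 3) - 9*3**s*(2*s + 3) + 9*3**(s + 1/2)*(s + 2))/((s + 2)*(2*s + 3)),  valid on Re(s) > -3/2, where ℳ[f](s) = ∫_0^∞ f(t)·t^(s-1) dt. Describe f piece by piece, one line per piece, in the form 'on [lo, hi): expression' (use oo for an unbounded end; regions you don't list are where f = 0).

breakpoints 3: one integral from each of the 2 segments
segment 0 to 3 holds 6*t**(3/2); add its integral
the [3, 4) slice contributes ∫ 4*t**2·t^(s-1) dt

on [0, 3): 6*t**(3/2)
on [3, 4): 4*t**2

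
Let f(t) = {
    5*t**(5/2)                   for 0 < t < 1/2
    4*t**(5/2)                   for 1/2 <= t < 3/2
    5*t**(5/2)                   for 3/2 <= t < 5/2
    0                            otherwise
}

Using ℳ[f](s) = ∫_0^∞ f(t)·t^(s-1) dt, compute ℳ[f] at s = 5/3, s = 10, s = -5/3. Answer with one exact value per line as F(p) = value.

F(5/3) = 3*2**(5/6)*(-81*3**(1/6) + 1 + 3125*5**(1/6))/400
F(10) = -531441*sqrt(6)/102400 + sqrt(2)/102400 + 48828125*sqrt(10)/4096
F(-5/3) = 3*2**(1/6)*(-3**(5/6) + 1 + 5*5**(5/6))/5

integrate the 3 segments split at 1/2, 3/2, then add the results
over [0, 1/2), the kernel integral of 5*t**(5/2) enters the sum
segment 1/2 to 3/2 holds 4*t**(5/2); add its integral
the [3/2, 5/2) slice contributes ∫ 5*t**(5/2)·t^(s-1) dt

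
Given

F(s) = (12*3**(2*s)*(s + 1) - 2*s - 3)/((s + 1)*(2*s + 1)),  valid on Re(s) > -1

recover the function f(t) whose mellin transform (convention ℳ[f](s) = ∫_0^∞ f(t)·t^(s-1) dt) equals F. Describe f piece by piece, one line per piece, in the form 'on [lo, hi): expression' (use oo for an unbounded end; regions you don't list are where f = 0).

on [0, 1): t
on [1, 9): 2*sqrt(t)

the power substitution comes off first: t**2 on [0, 1); 2*t on [1, 3)
remove the shared t-power first: t**(3/2) on [0, 1); 2*sqrt(t) on [1, 3)
summing 2 kernel integrals split by 1 yields ℳ[f](s)
between 0 and 1 the integrand is t·t^(s-1)
over [1, 9), the kernel integral of 2*sqrt(t) enters the sum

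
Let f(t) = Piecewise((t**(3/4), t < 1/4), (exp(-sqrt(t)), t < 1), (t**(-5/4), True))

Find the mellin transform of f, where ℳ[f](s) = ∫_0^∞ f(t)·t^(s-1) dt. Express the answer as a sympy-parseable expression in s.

(2*2**(2*s)*(4*s - 5)*(4*s + 3)*uppergamma(2*s, 1/2) - 2*2**(2*s)*(4*s - 5)*(4*s + 3)*uppergamma(2*s, 1) - 4*2**(2*s)*(4*s + 3) + sqrt(2)*(4*s - 5))/(4**s*(4*s - 5)*(4*s + 3))
  -3/4 < Re(s) < 5/4

reversing the power substitution: t**(3/2) on [0, 1/2); exp(-t) on [1/2, 1); t**(-5/2) on [1, ∞)
treat the 3 regions marked off by 1/4, 1 separately and sum
segment [0, 1/4) carries t**(3/4); integrate it
∫ exp(-sqrt(t))·t^(s-1) over [1/4, 1)
segment [1, ∞) carries t**(-5/4); integrate it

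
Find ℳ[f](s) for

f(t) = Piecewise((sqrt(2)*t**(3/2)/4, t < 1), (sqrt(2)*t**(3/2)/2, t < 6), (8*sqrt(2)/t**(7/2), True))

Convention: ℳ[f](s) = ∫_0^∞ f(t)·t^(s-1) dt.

(3880*sqrt(3)*6**s*s - 13620*sqrt(3)*6**s - 162*sqrt(2)*s + 567*sqrt(2))/(162*(4*s**2 - 8*s - 21))
  -3/2 < Re(s) < 7/2

remove the common scale on t first: t**(3/2) on [0, 1/2); 2*t**(3/2) on [1/2, 3); t**(-7/2) on [3, ∞)
the shared t-power comes off first: t on [0, 1/2); 2*t on [1/2, 3); t**(-4) on [3, ∞)
decompose at 1, 6; ℳ[f](s) sums the 3 pieces' integrals
[0, 1) adds the kernel integral of sqrt(2)*t**(3/2)/4
between 1 and 6 the integrand is sqrt(2)*t**(3/2)/2·t^(s-1)
∫ over [6, ∞) of 8*sqrt(2)/t**(7/2)·t^(s-1) joins the sum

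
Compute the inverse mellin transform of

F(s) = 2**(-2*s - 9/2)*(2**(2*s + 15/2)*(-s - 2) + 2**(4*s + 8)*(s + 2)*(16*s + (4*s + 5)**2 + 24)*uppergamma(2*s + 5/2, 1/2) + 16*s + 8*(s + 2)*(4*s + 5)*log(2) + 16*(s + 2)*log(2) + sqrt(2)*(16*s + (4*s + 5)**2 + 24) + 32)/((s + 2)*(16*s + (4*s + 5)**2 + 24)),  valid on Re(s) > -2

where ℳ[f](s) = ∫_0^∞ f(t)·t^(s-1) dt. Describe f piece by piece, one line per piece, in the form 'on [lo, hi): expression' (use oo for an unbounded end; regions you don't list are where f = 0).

on [0, 1/4): t**2
on [1/4, 1): t**(7/4)*log(sqrt(t))
on [1, oo): t**(5/4)*exp(-sqrt(t)/2)

back out the power substitution: t**4 on [0, 1/2); t**(7/2)*log(t) on [1/2, 1); t**(5/2)*exp(-t/2) on [1, ∞)
back out the shared t-power: t**2 on [0, 1/2); t**(3/2)*log(t) on [1/2, 1); sqrt(t)*exp(-t/2) on [1, ∞)
undo the shared t-power: t**(3/2) on [0, 1/2); t*log(t) on [1/2, 1); exp(-t/2) on [1, ∞)
treat the 3 regions marked off by 1/4, 1 separately and sum
[0, 1/4) adds the kernel integral of t**2
[1/4, 1) adds the kernel integral of t**(7/4)*log(sqrt(t))
on [1, ∞) integrate f = t**(5/4)*exp(-sqrt(t)/2) against the kernel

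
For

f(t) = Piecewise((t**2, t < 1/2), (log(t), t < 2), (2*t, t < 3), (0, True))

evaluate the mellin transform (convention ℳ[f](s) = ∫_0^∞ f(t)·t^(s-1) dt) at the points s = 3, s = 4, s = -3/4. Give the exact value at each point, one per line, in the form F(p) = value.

integrate the 3 segments split at 1/2, 2, then add the results
between 0 and 1/2 the integrand is t**2·t^(s-1)
[1/2, 2) adds the kernel integral of log(t)
the [2, 3) slice contributes ∫ 2*t·t^(s-1) dt

F(3) = 65*log(2)/24 + 5061/160
F(4) = 257*log(2)/64 + 320281/3840
F(-3/4) = 2**(3/4)*(-200*sqrt(2) - log(2**(15*sqrt(2) + 60)) + 89 + 180*6**(1/4))/45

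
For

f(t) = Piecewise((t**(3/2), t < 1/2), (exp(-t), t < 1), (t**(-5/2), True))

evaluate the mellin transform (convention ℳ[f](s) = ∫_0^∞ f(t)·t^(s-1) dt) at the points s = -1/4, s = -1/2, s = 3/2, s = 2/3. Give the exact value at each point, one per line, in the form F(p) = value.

F(-1/4) = -uppergamma(-1/4, 1) + 2**(3/4)/5 + 4/11 + uppergamma(-1/4, 1/2)
F(-1/2) = -2*sqrt(pi)*erfc(sqrt(2)/2) - 2*exp(-1) + 2*sqrt(pi)*erfc(1) + 5/6 + 2*sqrt(2)*exp(-1/2)
F(3/2) = -exp(-1) - sqrt(pi)*erfc(1)/2 + sqrt(pi)*erfc(sqrt(2)/2)/2 + sqrt(2)*exp(-1/2)/2 + 25/24
F(2/3) = -uppergamma(2/3, 1) + 3*2**(5/6)/52 + 6/11 + uppergamma(2/3, 1/2)

f breaks at 1/2, 1 into 3 integrals to sum
∫ over [0, 1/2) of t**(3/2)·t^(s-1) joins the sum
piece [1/2, 1): integrate exp(-t) against the kernel
over [1, ∞), the kernel integral of t**(-5/2) enters the sum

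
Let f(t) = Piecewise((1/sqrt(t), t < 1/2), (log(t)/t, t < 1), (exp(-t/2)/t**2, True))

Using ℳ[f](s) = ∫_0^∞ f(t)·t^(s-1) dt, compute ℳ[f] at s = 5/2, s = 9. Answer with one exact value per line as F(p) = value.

F(5/2) = sqrt(2)*(-23*sqrt(2) + 16 + 24*log(2) + 144*sqrt(pi)*erfc(sqrt(2)/2))/144
F(9) = -255/16384 + sqrt(2)/4352 + log(2)/2048 + 151946*exp(-1/2)

strip the shared t-power: sqrt(t) on [0, 1/2); log(t) on [1/2, 1); exp(-t/2)/t on [1, ∞)
undo the shared t-power: t**(3/2) on [0, 1/2); t*log(t) on [1/2, 1); exp(-t/2) on [1, ∞)
f breaks at 1/2, 1 into 3 integrals to sum
segment 0 to 1/2 holds 1/sqrt(t); add its integral
segment 1/2 to 1 holds log(t)/t; add its integral
piece [1, ∞): integrate exp(-t/2)/t**2 against the kernel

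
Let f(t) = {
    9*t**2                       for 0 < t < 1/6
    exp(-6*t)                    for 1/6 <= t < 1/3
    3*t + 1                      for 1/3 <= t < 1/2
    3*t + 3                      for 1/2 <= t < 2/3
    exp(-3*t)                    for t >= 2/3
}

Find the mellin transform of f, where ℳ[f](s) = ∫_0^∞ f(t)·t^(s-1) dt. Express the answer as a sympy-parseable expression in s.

(20*2**(2*s)*s*(s + 2) + 12*2**(2*s)*(s + 2) + 4*2**s*s*(s + 1)*(s + 2)*uppergamma(s, 2) - 8*2**s*s*(s + 2) - 4*2**s*(s + 2) - 8*3**s*s*(s + 2) - 8*3**s*(s + 2) + 4*s*(s + 1)*(s + 2)*uppergamma(s, 1) - 4*s*(s + 1)*(s + 2)*uppergamma(s, 2) + s*(s + 1))/(4*6**s*s*(s + 1)*(s + 2))
  Re(s) > -2

peel off the common scale on t: 9*t**2/4 on [0, 1/3); exp(-3*t) on [1/3, 2/3); 3*t/2 + 1 on [2/3, 1); …
reversing the common scale on t: t**2 on [0, 1/2); exp(-2*t) on [1/2, 1); t + 1 on [1, 3/2); …
cuts at 1/6, 1/3, 1/2, 2/3: linearity sums the 5 kernel integrals
on [0, 1/6) integrate f = 9*t**2 against the kernel
∫ over [1/6, 1/3) of exp(-6*t)·t^(s-1) joins the sum
on [1/3, 1/2): add ∫ (3*t + 1)·t^(s-1) dt
segment [1/2, 2/3) carries (3*t + 3); integrate it
over [2/3, ∞), the kernel integral of exp(-3*t) enters the sum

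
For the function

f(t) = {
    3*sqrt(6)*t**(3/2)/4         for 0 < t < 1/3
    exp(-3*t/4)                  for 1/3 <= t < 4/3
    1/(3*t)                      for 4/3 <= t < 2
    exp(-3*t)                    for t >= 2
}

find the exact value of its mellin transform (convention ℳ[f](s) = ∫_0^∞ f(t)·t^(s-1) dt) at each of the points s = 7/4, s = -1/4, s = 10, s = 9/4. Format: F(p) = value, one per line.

strip the common scale on t: t**(3/2) on [0, 1/2); exp(-t/2) on [1/2, 2); 1/(2*t) on [2, 3); …
cuts at 1/3, 4/3, 2: linearity sums the 4 kernel integrals
segment 0 to 1/3 holds 3*sqrt(6)*t**(3/2)/4; add its integral
∫ exp(-3*t/4)·t^(s-1) over [1/3, 4/3)
segment 4/3 to 2 holds 1/(3*t); add its integral
for t in [2, ∞): the term is ∫ exp(-3*t)·t^(s-1)

F(7/4) = -8*sqrt(2)*3**(1/4)*uppergamma(7/4, 1)/9 - 101*sqrt(2)*3**(1/4)/351 + 3**(1/4)*uppergamma(7/4, 6)/9 + 4*2**(3/4)/9 + 8*sqrt(2)*3**(1/4)*uppergamma(7/4, 1/4)/9
F(-1/4) = -sqrt(2)*3**(1/4)*uppergamma(-1/4, 1)/2 - 2**(3/4)/15 + 3**(1/4)*uppergamma(-1/4, 6) + 3*sqrt(2)*3**(1/4)/10 + sqrt(2)*3**(1/4)*uppergamma(-1/4, 1/4)/2
F(10) = -1034325852160*exp(-1)/59049 + sqrt(2)/2716254 + 1655680*exp(-6)/729 + 9815552/531441 + 488580991636*exp(-1/4)/59049
F(9/4) = -16*sqrt(2)*3**(3/4)*uppergamma(9/4, 1)/27 - 47*sqrt(2)*3**(3/4)/405 + 3**(3/4)*uppergamma(9/4, 6)/27 + 8*2**(1/4)/15 + 16*sqrt(2)*3**(3/4)*uppergamma(9/4, 1/4)/27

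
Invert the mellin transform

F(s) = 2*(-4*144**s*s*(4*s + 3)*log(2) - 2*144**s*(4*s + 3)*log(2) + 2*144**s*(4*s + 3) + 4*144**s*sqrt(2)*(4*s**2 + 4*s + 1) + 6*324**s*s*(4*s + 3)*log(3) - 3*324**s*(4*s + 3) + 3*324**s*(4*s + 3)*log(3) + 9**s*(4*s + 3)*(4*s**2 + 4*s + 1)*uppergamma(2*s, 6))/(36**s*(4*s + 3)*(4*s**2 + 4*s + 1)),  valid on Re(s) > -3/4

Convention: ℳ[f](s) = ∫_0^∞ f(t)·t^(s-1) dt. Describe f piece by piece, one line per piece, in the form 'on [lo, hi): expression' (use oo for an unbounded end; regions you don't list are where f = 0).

on [0, 4): t**(3/4)
on [4, 9): sqrt(t)*log(sqrt(t))
on [9, oo): exp(-2*sqrt(t))

peel off the power substitution: t**(3/2) on [0, 2); t*log(t) on [2, 3); exp(-2*t) on [3, ∞)
along the cuts 4, 9, ℳ[f](s) splits into 3 integrals
on [0, 4) integrate f = t**(3/4) against the kernel
on [4, 9) integrate f = sqrt(t)*log(sqrt(t)) against the kernel
∫ exp(-2*sqrt(t))·t^(s-1) over [9, ∞)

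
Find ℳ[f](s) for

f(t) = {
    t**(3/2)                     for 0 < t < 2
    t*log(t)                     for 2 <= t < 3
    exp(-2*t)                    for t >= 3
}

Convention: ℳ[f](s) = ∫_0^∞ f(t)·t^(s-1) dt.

linearity at 2, 3 turns ℳ[f](s) into 3 summed integrals
the [0, 2) slice contributes ∫ t**(3/2)·t^(s-1) dt
segment [2, 3) carries t*log(t); integrate it
the [3, ∞) slice contributes ∫ exp(-2*t)·t^(s-1) dt

(-12**s*s*(2*s + 3)*log(4) - 12**s*(2*s + 3)*log(4) + 12**s*(4*s + 6) + 12**s*sqrt(2)*(4*s**2 + 8*s + 4) + 3*18**s*s*(2*s + 3)*log(3) + 18**s*(-6*s - 9) + 3*18**s*(2*s + 3)*log(3) + 3**s*(2*s + 3)*(s**2 + 2*s + 1)*uppergamma(s, 6))/(6**s*(2*s + 3)*(s**2 + 2*s + 1))
  Re(s) > -3/2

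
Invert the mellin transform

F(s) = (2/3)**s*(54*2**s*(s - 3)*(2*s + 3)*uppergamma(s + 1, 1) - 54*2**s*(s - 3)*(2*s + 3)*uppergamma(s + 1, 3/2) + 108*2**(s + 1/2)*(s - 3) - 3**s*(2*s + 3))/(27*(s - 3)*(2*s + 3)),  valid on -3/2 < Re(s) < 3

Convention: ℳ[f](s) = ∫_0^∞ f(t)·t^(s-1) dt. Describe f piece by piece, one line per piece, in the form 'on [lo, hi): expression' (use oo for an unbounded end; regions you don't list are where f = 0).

reversing the common scale on t: t**(3/2) on [0, 2); t*exp(-t/2) on [2, 3); t**(-3) on [3, ∞)
strip the shared t-power: sqrt(t) on [0, 2); exp(-t/2) on [2, 3); t**(-4) on [3, ∞)
decompose at 4/3, 2; ℳ[f](s) sums the 3 pieces' integrals
∫ 3*sqrt(6)*t**(3/2)/4·t^(s-1) over [0, 4/3)
segment [4/3, 2) carries 3*t*exp(-3*t/4)/2; integrate it
segment 2 to ∞ holds 8/(27*t**3); add its integral

on [0, 4/3): 3*sqrt(6)*t**(3/2)/4
on [4/3, 2): 3*t*exp(-3*t/4)/2
on [2, oo): 8/(27*t**3)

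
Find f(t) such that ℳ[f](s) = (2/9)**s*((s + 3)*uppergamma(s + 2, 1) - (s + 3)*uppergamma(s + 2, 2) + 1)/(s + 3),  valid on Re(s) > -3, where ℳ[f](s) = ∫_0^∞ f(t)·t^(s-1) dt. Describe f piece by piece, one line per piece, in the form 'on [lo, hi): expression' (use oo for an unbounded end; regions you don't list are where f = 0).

on [0, 2/9): 729*t**3/8
on [2/9, 4/9): 81*t**2*exp(-9*t/2)/4

the common scale on t comes off first: 27*t**3/8 on [0, 2/3); 9*t**2*exp(-3*t/2)/4 on [2/3, 4/3)
invert the common scale on t to get t**3 on [0, 1); t**2*exp(-t) on [1, 2)
peel off the shared t-power: t on [0, 1); exp(-t) on [1, 2)
summing 2 kernel integrals split by 2/9 yields ℳ[f](s)
between 0 and 2/9 the integrand is 729*t**3/8·t^(s-1)
between 2/9 and 4/9 the integrand is 81*t**2*exp(-9*t/2)/4·t^(s-1)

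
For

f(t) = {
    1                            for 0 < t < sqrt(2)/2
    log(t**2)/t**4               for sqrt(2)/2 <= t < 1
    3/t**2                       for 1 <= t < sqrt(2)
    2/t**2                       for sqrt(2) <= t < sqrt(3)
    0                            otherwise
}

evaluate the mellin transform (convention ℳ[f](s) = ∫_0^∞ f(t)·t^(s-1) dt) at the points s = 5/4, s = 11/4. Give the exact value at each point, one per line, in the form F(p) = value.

peel off the power substitution: 1 on [0, 1/2); log(t)/t**2 on [1/2, 1); 3/t on [1, 2); …
strip the shared t-power: t on [0, 1/2); log(t)/t on [1/2, 1); 3 on [1, 2); …
cuts at sqrt(2)/2, 1, sqrt(2): linearity sums the 4 kernel integrals
for t in [0, sqrt(2)/2): the term is ∫ 1·t^(s-1)
piece [sqrt(2)/2, 1): integrate log(t**2)/t**4 against the kernel
on [1, sqrt(2)): add ∫ 3/t**2·t^(s-1) dt
on [sqrt(2), sqrt(3)): add ∫ 2/t**2·t^(s-1) dt

F(5/4) = -8*3**(5/8)/9 - 2*2**(5/8)/3 - 8*2**(3/8)*log(2)/11 + 562*2**(3/8)/605 + 452/121
F(11/4) = 2**(5/8)*(-2178*2**(3/8) - 660*log(2) + 550*2**(3/4) + 1131 + 1100*6**(3/8))/825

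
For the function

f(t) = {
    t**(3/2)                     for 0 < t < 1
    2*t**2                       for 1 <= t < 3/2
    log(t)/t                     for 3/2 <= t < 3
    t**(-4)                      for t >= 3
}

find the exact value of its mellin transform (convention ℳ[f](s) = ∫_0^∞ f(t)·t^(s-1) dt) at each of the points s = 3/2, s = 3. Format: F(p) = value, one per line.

F(3/2) = -538*sqrt(3)/135 - 5/21 + log(2**(sqrt(6))*3**(-sqrt(6) + 2*sqrt(3))) + 83*sqrt(6)/28
F(3) = 9*log(2)/8 + 271/180 + 27*log(3)/8

slice at 1, 3/2, 3, transform all 4 pieces, and sum them
∫ t**(3/2)·t^(s-1) over [0, 1)
piece [1, 3/2): integrate 2*t**2 against the kernel
over [3/2, 3), the kernel integral of log(t)/t enters the sum
on [3, ∞): add ∫ t**(-4)·t^(s-1) dt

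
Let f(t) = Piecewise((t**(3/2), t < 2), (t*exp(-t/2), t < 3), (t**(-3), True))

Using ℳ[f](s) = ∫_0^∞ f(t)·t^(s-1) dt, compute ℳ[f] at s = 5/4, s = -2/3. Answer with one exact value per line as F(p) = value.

the shared t-power comes off first: sqrt(t) on [0, 2); exp(-t/2) on [2, 3); t**(-4) on [3, ∞)
the 3 pieces separated at 2, 3 each add one integral
∫ t**(3/2)·t^(s-1) over [0, 2)
on [2, 3): add ∫ t*exp(-t/2)·t^(s-1) dt
segment 3 to ∞ holds t**(-3); add its integral

F(5/4) = -4*2**(1/4)*uppergamma(9/4, 3/2) + 4*3**(1/4)/63 + 16*2**(3/4)/11 + 4*2**(1/4)*uppergamma(9/4, 1)
F(-2/3) = -2**(1/3)*uppergamma(1/3, 3/2) + 3**(1/3)/297 + 2**(1/3)*uppergamma(1/3, 1) + 6*2**(5/6)/5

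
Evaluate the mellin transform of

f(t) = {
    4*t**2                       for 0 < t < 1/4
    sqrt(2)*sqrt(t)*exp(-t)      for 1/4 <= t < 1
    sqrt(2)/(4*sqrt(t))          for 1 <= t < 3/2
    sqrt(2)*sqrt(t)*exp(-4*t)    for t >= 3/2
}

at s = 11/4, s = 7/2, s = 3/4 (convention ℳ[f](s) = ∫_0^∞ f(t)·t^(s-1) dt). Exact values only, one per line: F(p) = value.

invert the common scale on t to get t**2 on [0, 1/2); sqrt(t)*exp(-t/2) on [1/2, 2); 1/(2*sqrt(t)) on [2, 3); …
invert the shared t-power to get t**(3/2) on [0, 1/2); exp(-t/2) on [1/2, 2); 1/(2*t) on [2, 3); …
integrate the 4 segments split at 1/4, 1, 3/2, then add the results
over [0, 1/4), the kernel integral of 4*t**2 enters the sum
segment [1/4, 1) carries sqrt(2)*sqrt(t)*exp(-t); integrate it
for t in [1, 3/2): the term is ∫ sqrt(2)/(4*sqrt(t))·t^(s-1)
for t in [3/2, ∞): the term is ∫ sqrt(2)*sqrt(t)*exp(-4*t)·t^(s-1)

F(11/4) = -sqrt(2)*uppergamma(13/4, 1) - 1207*sqrt(2)/10944 + uppergamma(13/4, 6)/64 + 6**(1/4)/4 + sqrt(2)*uppergamma(13/4, 1/4)
F(7/2) = sqrt(2)*(-270336*exp(25/4) + 24156*exp(5/4) + (3*sqrt(2) + 3344)*exp(29/4) + 130152*exp(7))*exp(-29/4)/16896
F(3/4) = -43*sqrt(2)/44 - sqrt(2)*uppergamma(5/4, 1) + uppergamma(5/4, 6)/4 + sqrt(2)*uppergamma(5/4, 1/4) + 6**(1/4)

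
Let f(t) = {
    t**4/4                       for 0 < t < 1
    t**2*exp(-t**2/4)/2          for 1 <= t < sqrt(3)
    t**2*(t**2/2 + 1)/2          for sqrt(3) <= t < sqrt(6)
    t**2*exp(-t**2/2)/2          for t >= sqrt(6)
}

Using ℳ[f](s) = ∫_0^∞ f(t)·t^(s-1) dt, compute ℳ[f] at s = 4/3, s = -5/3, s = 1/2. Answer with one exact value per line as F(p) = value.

F(4/3) = -279*3**(2/3)/320 - 2*2**(1/3)*uppergamma(5/3, 3/4) + 3/64 + 2**(2/3)*uppergamma(5/3, 3)/2 + 2*2**(1/3)*uppergamma(5/3, 1/4) + 207*6**(2/3)/80
F(-5/3) = -51*3**(1/6)/28 - 2**(1/3)*uppergamma(1/6, 3/4)/4 + 2**(1/6)*uppergamma(1/6, 3)/4 + 3/28 + 2**(1/3)*uppergamma(1/6, 1/4)/4 + 15*6**(1/6)/7
F(1/2) = -11*3**(1/4)/10 - sqrt(2)*uppergamma(5/4, 3/4) + 2**(1/4)*uppergamma(5/4, 3)/2 + 1/18 + sqrt(2)*uppergamma(5/4, 1/4) + 16*6**(1/4)/5

invert the power substitution to get t**2/4 on [0, 1); t*exp(-t/4)/2 on [1, 3); t*(t/2 + 1)/2 on [3, 6); …
peel off the common scale on t: t**2 on [0, 1/2); t*exp(-t/2) on [1/2, 3/2); t*(t + 1) on [3/2, 3); …
back out the shared t-power: t on [0, 1/2); exp(-t/2) on [1/2, 3/2); t + 1 on [3/2, 3); …
decompose at 1, sqrt(3), sqrt(6); ℳ[f](s) sums the 4 pieces' integrals
on [0, 1) integrate f = t**4/4 against the kernel
the [1, sqrt(3)) slice contributes ∫ t**2*exp(-t**2/4)/2·t^(s-1) dt
the [sqrt(3), sqrt(6)) slice contributes ∫ t**2*(t**2/2 + 1)/2·t^(s-1) dt
segment sqrt(6) to ∞ holds t**2*exp(-t**2/2)/2; add its integral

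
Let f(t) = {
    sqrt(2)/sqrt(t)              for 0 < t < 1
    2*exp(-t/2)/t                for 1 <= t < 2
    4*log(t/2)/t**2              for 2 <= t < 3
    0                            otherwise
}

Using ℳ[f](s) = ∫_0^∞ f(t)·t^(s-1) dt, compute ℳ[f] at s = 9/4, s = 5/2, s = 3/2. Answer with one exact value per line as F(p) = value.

back out the common scale on t: 1/sqrt(t) on [0, 1/2); exp(-t)/t on [1/2, 1); log(t)/t**2 on [1, 3/2)
reversing the shared t-power: sqrt(t) on [0, 1/2); exp(-t) on [1/2, 1); log(t)/t on [1, 3/2)
split f at 1, 2: ℳ[f](s) collects 3 kernel integrals
∫ over [0, 1) of sqrt(2)/sqrt(t)·t^(s-1) joins the sum
the [1, 2) slice contributes ∫ 2*exp(-t/2)/t·t^(s-1) dt
between 2 and 3 the integrand is 4*log(t/2)/t**2·t^(s-1)

F(9/4) = -64*3**(1/4) - 4*2**(1/4)*uppergamma(5/4, 1) + 4*sqrt(2)/7 + 4*2**(1/4)*uppergamma(5/4, 1/2) + log(3**(16*3**(1/4))/2**(16*3**(1/4))) + 64*2**(1/4)
F(5/2) = -16*sqrt(3) - 4*sqrt(2)*exp(-1) - 2*sqrt(2)*sqrt(pi)*erfc(1) + 2*sqrt(2)*sqrt(pi)*erfc(sqrt(2)/2) + 4*exp(-1/2) + log(3**(16*sqrt(3))/2**(16*sqrt(3)))/2 + 33*sqrt(2)/2
F(3/2) = -16*sqrt(3)/3 + log(2**(8*sqrt(3)/3)/3**(8*sqrt(3)/3)) - 2*sqrt(2)*sqrt(pi)*erfc(1) + 2*sqrt(2)*sqrt(pi)*erfc(sqrt(2)/2) + 9*sqrt(2)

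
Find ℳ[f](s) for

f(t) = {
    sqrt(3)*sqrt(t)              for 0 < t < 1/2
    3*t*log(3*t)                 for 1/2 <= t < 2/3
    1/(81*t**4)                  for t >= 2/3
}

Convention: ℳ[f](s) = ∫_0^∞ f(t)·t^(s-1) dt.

remove the common scale on t first: sqrt(t) on [0, 3/2); t*log(t) on [3/2, 2); t**(-4) on [2, ∞)
slice at 1/2, 2/3, transform all 3 pieces, and sum them
∫ sqrt(3)*sqrt(t)·t^(s-1) over [0, 1/2)
for t in [1/2, 2/3): the term is ∫ 3*t*log(3*t)·t^(s-1)
for t in [2/3, ∞): the term is ∫ 1/(81*t**4)·t^(s-1)

(32*2**(2*s)*s*(s - 4)*(2*s + 1)*log(2) - 32*2**(2*s)*(s - 4)*(2*s + 1) + 32*2**(2*s)*(s - 4)*(2*s + 1)*log(2) + 3**s*s*(s - 4)*(2*s + 1)*(-24*log(3) + 24*log(2)) + 3**s*(s - 4)*(2*s + 1)*(-24*log(3) + 24*log(2)) + 24*3**s*(s - 4)*(2*s + 1) + 16*3**s*sqrt(6)*(s - 4)*(s**2 + 2*s + 1) - 4**s*(2*s + 1)*(s**2 + 2*s + 1))/(16*6**s*(s - 4)*(2*s + 1)*(s**2 + 2*s + 1))
  -1/2 < Re(s) < 4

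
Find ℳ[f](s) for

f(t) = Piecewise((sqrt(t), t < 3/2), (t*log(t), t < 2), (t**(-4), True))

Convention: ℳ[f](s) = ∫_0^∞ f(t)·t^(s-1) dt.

(-32*2**(2*s)*(s - 4)*(2*s + 1) + 3**s*s*(s - 4)*(2*s + 1)*(-24*log(3) + 24*log(2)) + 3**s*(s - 4)*(2*s + 1)*(-24*log(3) + 24*log(2)) + 24*3**s*(s - 4)*(2*s + 1) + 16*3**s*sqrt(6)*(s - 4)*(s**2 + 2*s + 1) + 32*4**s*s*(s - 4)*(2*s + 1)*log(2) + 32*4**s*(s - 4)*(2*s + 1)*log(2) - 4**s*(2*s + 1)*(s**2 + 2*s + 1))/(16*2**s*(s - 4)*(2*s + 1)*(s**2 + 2*s + 1))
  -1/2 < Re(s) < 4

summing 3 kernel integrals split by 3/2, 2 yields ℳ[f](s)
∫ sqrt(t)·t^(s-1) over [0, 3/2)
piece [3/2, 2): integrate t*log(t) against the kernel
for t in [2, ∞): the term is ∫ t**(-4)·t^(s-1)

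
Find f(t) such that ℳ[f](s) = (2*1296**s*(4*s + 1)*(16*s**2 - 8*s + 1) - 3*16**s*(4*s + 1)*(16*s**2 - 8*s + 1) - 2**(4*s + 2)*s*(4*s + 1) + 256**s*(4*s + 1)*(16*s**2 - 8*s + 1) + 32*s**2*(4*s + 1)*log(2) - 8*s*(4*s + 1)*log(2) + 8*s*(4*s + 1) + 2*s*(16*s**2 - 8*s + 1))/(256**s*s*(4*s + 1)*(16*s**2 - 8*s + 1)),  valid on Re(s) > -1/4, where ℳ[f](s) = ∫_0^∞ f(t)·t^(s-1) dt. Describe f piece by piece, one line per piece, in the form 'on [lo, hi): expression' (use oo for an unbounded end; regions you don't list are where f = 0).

strip the power substitution: 2*sqrt(t) on [0, 1/16); log(2*sqrt(t))/(2*sqrt(t)) on [1/16, 1/4); 3 on [1/4, 1); …
invert the power substitution to get 2*t on [0, 1/4); log(2*t)/(2*t) on [1/4, 1/2); 3 on [1/2, 1); …
invert the common scale on t to get t on [0, 1/2); log(t)/t on [1/2, 1); 3 on [1, 2); …
slice at 1/256, 1/16, 1, transform all 4 pieces, and sum them
between 0 and 1/256 the integrand is 2*t**(1/4)·t^(s-1)
∫ over [1/256, 1/16) of log(2*t**(1/4))/(2*t**(1/4))·t^(s-1) joins the sum
over [1/16, 1), the kernel integral of 3 enters the sum
[1, 81/16) adds the kernel integral of 2

on [0, 1/256): 2*t**(1/4)
on [1/256, 1/16): log(2*t**(1/4))/(2*t**(1/4))
on [1/16, 1): 3
on [1, 81/16): 2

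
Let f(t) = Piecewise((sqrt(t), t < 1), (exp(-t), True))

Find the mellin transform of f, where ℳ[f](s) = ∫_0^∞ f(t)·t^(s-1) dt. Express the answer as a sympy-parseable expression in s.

summing 2 kernel integrals split by 1 yields ℳ[f](s)
piece [0, 1): integrate sqrt(t) against the kernel
for t in [1, ∞): the term is ∫ exp(-t)·t^(s-1)

((2*s + 1)*uppergamma(s, 1) + 2)/(2*s + 1)
  Re(s) > -1/2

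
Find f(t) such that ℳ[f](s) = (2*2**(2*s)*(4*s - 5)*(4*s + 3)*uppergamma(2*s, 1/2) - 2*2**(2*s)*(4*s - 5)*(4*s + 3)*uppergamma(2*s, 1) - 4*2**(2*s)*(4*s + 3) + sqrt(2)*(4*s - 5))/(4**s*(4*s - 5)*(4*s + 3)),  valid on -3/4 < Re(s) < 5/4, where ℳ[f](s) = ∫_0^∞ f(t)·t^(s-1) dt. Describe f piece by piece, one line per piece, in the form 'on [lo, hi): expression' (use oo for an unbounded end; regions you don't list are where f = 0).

on [0, 1/4): t**(3/4)
on [1/4, 1): exp(-sqrt(t))
on [1, oo): t**(-5/4)

back out the power substitution: t**(3/2) on [0, 1/2); exp(-t) on [1/2, 1); t**(-5/2) on [1, ∞)
split f at 1/4, 1: ℳ[f](s) collects 3 kernel integrals
∫ over [0, 1/4) of t**(3/4)·t^(s-1) joins the sum
piece [1/4, 1): integrate exp(-sqrt(t)) against the kernel
the [1, ∞) slice contributes ∫ t**(-5/4)·t^(s-1) dt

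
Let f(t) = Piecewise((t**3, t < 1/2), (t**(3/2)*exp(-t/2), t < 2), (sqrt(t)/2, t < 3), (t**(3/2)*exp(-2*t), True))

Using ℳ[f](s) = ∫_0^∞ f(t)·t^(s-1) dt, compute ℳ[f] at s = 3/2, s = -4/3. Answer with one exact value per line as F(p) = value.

strip the shared t-power: t**2 on [0, 1/2); sqrt(t)*exp(-t/2) on [1/2, 2); 1/(2*sqrt(t)) on [2, 3); …
back out the shared t-power: t**(3/2) on [0, 1/2); exp(-t/2) on [1/2, 2); 1/(2*t) on [2, 3); …
treat the 4 regions marked off by 1/2, 2, 3 separately and sum
segment [0, 1/2) carries t**3; integrate it
segment 1/2 to 2 holds t**(3/2)*exp(-t/2); add its integral
∫ sqrt(t)/2·t^(s-1) over [2, 3)
[3, ∞) adds the kernel integral of t**(3/2)*exp(-2*t)

F(3/2) = -40*exp(-1) + sqrt(2)/144 + 25*exp(-6)/4 + 5/4 + 41*exp(-1/4)/2
F(-4/3) = -2**(1/6)*uppergamma(1/6, 1) - 3**(1/6)/5 + 2**(5/6)*uppergamma(1/6, 6)/2 + 3*2**(1/3)/20 + 3*2**(1/6)/10 + 2**(1/6)*uppergamma(1/6, 1/4)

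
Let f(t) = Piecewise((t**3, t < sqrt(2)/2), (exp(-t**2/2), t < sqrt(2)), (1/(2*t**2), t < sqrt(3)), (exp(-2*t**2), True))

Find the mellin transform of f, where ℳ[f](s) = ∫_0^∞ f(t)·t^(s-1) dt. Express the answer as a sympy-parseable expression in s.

(sqrt(3)/6)**s*(-6*2**s*6**(s/2)*(s - 2)*(s + 3)*uppergamma(s/2, 1) + 6*6**(s/2)*(s - 2)*(s + 3)*uppergamma(s/2, 6) + 3*sqrt(2)*6**(s/2)*(s - 2) + 2*6**s*(s + 3) + 6*(2*sqrt(6))**s*(s - 2)*(s + 3)*uppergamma(s/2, 1/4) - 3*(2*sqrt(6))**s*(s + 3))/(12*(s - 2)*(s + 3))
  Re(s) > -3

the power substitution comes off first: t**(3/2) on [0, 1/2); exp(-t/2) on [1/2, 2); 1/(2*t) on [2, 3); …
slice at sqrt(2)/2, sqrt(2), sqrt(3), transform all 4 pieces, and sum them
between 0 and sqrt(2)/2 the integrand is t**3·t^(s-1)
[sqrt(2)/2, sqrt(2)) adds the kernel integral of exp(-t**2/2)
segment sqrt(2) to sqrt(3) holds 1/(2*t**2); add its integral
segment sqrt(3) to ∞ holds exp(-2*t**2); add its integral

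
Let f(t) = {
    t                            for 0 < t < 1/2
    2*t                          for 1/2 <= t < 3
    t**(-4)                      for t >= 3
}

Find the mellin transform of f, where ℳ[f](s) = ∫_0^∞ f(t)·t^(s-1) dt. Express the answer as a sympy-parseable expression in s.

summing 3 kernel integrals split by 1/2, 3 yields ℳ[f](s)
piece [0, 1/2): integrate t against the kernel
the [1/2, 3) slice contributes ∫ 2*t·t^(s-1) dt
∫ t**(-4)·t^(s-1) over [3, ∞)

(970*6**s*s - 3890*6**s - 81*s + 324)/(162*2**s*(s**2 - 3*s - 4))
  -1 < Re(s) < 4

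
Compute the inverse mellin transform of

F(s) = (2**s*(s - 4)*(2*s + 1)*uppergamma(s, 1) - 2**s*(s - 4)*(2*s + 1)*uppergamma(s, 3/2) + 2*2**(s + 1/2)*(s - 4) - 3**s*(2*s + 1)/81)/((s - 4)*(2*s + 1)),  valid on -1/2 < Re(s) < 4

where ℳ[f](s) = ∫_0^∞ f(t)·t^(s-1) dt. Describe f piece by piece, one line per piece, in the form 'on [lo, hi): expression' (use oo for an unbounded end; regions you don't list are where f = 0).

on [0, 2): sqrt(t)
on [2, 3): exp(-t/2)
on [3, oo): t**(-4)

f breaks at 2, 3 into 3 integrals to sum
segment 0 to 2 holds sqrt(t); add its integral
over [2, 3), the kernel integral of exp(-t/2) enters the sum
segment 3 to ∞ holds t**(-4); add its integral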